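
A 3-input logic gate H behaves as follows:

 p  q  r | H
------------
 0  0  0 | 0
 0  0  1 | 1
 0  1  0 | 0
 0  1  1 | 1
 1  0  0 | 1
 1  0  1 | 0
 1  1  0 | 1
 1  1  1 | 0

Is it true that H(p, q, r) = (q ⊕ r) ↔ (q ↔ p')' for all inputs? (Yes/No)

Check the formula against H row by row:
  p=0, q=0, r=0: formula gives 0, H = 0 ✓
  p=0, q=0, r=1: formula gives 1, H = 1 ✓
  p=0, q=1, r=0: formula gives 0, H = 0 ✓
  p=0, q=1, r=1: formula gives 1, H = 1 ✓
  p=1, q=0, r=0: formula gives 1, H = 1 ✓
  … (the remaining 3 rows also agree.)
No disagreement on any input; they are logically equivalent.

Yes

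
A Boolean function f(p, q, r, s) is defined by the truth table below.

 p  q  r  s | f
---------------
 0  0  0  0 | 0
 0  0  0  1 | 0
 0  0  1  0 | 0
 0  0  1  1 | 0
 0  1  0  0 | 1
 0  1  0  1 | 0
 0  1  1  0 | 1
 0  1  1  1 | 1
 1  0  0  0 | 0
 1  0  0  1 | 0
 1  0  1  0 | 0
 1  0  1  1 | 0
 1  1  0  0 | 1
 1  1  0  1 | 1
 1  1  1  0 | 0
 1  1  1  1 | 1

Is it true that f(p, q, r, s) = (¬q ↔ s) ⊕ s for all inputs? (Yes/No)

Evaluate (¬q ↔ s) ⊕ s on each row and compare to f:
  p=0, q=0, r=0, s=0: formula gives 0, f = 0 ✓
  p=0, q=0, r=0, s=1: formula gives 0, f = 0 ✓
  p=0, q=0, r=1, s=0: formula gives 0, f = 0 ✓
  p=0, q=0, r=1, s=1: formula gives 0, f = 0 ✓
  …
  p=0, q=1, r=0, s=1: formula gives 1, but f = 0 ✗
Row (0,1,0,1) is a counterexample, so the formula is not equivalent to f.

No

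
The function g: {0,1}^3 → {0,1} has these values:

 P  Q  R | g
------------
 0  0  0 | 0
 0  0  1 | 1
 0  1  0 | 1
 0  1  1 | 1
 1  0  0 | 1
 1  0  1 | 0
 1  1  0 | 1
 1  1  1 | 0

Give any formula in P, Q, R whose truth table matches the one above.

g(P, Q, R) = NOT ((((NOT P AND NOT Q) AND NOT R) OR ((P AND NOT Q) AND R)) OR ((P AND Q) AND R))

There are just 3 zero rows: (0,0,0), (1,0,1), (1,1,1). Their minterms are ¬P·¬Q·¬R, P·¬Q·R, P·Q·R; the OR of those covers precisely the 0-outputs, and negating it yields g.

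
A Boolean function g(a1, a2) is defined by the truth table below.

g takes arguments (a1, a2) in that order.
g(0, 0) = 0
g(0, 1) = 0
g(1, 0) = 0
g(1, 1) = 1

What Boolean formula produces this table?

g(a1, a2) = a1 AND a2

The output is 1 only when every input is 1 — the AND of all inputs.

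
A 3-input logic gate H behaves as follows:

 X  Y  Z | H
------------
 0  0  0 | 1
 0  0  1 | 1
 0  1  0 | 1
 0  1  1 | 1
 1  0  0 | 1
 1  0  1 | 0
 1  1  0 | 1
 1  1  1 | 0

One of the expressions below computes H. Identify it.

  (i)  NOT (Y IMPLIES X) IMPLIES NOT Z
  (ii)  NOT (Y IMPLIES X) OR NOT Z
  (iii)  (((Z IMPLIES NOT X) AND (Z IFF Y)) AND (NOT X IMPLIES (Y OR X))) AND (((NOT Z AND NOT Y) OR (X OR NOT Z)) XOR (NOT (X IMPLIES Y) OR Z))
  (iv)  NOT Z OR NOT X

iv

(i) fails at (0,1,1): the formula yields 0, H is 1.
(ii) fails at (0,0,1): the formula yields 0, H is 1.
(iii) fails at (0,0,0): the formula yields 0, H is 1.
Only (iv) survives; checking it on all 8 rows confirms it matches H.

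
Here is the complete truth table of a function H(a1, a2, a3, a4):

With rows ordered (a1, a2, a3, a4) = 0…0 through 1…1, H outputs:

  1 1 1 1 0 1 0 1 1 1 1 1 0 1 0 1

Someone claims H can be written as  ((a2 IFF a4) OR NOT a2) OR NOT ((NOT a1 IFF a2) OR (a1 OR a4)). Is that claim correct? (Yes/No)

Yes

Check the formula against H row by row:
  a1=0, a2=0, a3=0, a4=0: formula gives 1, H = 1 ✓
  a1=0, a2=0, a3=0, a4=1: formula gives 1, H = 1 ✓
  a1=0, a2=0, a3=1, a4=0: formula gives 1, H = 1 ✓
  a1=0, a2=0, a3=1, a4=1: formula gives 1, H = 1 ✓
  … (the remaining 12 rows also agree.)
No disagreement on any input; they are logically equivalent.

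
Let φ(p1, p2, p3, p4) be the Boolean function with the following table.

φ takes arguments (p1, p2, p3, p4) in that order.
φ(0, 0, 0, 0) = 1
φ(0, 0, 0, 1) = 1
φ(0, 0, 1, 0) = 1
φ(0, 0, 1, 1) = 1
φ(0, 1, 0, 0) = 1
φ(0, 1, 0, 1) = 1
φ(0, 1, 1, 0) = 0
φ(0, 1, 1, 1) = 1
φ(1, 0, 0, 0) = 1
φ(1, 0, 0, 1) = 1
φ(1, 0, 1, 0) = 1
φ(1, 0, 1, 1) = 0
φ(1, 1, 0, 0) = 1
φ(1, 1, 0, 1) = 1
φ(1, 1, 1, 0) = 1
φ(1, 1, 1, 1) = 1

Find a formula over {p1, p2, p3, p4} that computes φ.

The 0-rows are (0,1,1,0), (1,0,1,1). Take each as a conjunction (¬p1·p2·p3·¬p4, p1·¬p2·p3·p4), form their disjunction, and complement — that gives a formula that is 1 everywhere φ is.

φ(p1, p2, p3, p4) = not ((((not p1 and p2) and p3) and not p4) or (((p1 and not p2) and p3) and p4))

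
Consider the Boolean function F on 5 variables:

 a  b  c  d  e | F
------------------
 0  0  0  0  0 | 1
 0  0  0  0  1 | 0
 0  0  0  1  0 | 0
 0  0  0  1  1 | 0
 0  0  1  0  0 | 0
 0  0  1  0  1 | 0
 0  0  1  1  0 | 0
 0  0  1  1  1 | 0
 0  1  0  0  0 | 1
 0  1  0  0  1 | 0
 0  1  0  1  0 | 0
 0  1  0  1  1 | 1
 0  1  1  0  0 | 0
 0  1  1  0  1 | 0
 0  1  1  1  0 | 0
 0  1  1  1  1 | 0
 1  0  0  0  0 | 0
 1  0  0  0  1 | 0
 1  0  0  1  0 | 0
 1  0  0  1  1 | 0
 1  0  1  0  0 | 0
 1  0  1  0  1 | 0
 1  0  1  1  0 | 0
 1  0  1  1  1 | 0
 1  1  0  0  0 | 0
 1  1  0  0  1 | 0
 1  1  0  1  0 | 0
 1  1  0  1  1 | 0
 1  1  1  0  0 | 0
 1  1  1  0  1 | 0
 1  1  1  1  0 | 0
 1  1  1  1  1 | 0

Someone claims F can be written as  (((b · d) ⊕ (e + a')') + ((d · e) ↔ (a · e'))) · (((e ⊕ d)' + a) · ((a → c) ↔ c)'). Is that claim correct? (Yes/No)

Yes

Evaluate (((b · d) ⊕ (e + a')') + ((d · e) ↔ (a · e'))) · (((e ⊕ d)' + a) · ((a → c) ↔ c)') on each row and compare to F:
  a=0, b=0, c=0, d=0, e=0: formula gives 1, F = 1 ✓
  a=0, b=0, c=0, d=0, e=1: formula gives 0, F = 0 ✓
  a=0, b=0, c=0, d=1, e=0: formula gives 0, F = 0 ✓
  a=0, b=0, c=0, d=1, e=1: formula gives 0, F = 0 ✓
  … (the remaining 28 rows also agree.)
Every row agrees, so the formula is equivalent.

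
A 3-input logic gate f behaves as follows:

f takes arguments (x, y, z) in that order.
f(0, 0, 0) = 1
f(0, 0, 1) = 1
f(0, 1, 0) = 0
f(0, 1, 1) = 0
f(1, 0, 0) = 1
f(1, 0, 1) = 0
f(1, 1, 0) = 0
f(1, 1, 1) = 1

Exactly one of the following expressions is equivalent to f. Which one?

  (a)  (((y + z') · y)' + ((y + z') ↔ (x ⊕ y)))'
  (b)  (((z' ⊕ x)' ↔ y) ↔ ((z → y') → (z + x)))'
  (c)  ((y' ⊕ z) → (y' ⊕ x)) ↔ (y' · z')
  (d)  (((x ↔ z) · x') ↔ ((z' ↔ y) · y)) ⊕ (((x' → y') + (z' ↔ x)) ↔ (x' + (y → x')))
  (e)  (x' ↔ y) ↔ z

(a): at (0,0,0) it gives 0, but f = 1 — eliminated.
(c): at (0,0,1) it gives 0, but f = 1 — eliminated.
(d): at (0,0,1) it gives 0, but f = 1 — eliminated.
(e): at (0,0,1) it gives 0, but f = 1 — eliminated.
(b) is the remaining candidate, and it agrees with f on all 8 inputs.

b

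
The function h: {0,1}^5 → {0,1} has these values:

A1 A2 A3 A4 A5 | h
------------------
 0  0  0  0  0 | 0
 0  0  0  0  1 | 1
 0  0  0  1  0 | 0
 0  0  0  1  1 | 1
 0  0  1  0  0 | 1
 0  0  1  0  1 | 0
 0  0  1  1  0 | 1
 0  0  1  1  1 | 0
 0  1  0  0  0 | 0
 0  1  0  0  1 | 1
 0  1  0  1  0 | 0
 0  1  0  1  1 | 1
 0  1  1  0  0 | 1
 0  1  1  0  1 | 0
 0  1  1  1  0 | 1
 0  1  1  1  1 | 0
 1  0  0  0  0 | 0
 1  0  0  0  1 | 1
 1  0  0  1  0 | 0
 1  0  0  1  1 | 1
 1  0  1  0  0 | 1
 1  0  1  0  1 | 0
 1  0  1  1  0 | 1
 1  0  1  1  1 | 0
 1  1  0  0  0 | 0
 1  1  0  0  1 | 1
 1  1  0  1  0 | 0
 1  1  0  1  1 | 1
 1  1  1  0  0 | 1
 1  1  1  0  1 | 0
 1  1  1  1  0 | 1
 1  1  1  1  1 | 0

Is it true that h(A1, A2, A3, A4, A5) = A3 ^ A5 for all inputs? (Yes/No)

Check the formula against h row by row:
  A1=0, A2=0, A3=0, A4=0, A5=0: formula gives 0, h = 0 ✓
  A1=0, A2=0, A3=0, A4=0, A5=1: formula gives 1, h = 1 ✓
  A1=0, A2=0, A3=0, A4=1, A5=0: formula gives 0, h = 0 ✓
  A1=0, A2=0, A3=0, A4=1, A5=1: formula gives 1, h = 1 ✓
  … (the remaining 28 rows also agree.)
No disagreement on any input; they are logically equivalent.

Yes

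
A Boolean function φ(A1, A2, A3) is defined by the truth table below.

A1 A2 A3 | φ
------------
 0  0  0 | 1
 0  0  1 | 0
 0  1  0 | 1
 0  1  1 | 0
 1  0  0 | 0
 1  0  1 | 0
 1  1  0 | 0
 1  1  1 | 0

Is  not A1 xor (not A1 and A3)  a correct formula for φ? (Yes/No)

Evaluate not A1 xor (not A1 and A3) on each row and compare to φ:
  A1=0, A2=0, A3=0: formula gives 1, φ = 1 ✓
  A1=0, A2=0, A3=1: formula gives 0, φ = 0 ✓
  A1=0, A2=1, A3=0: formula gives 1, φ = 1 ✓
  A1=0, A2=1, A3=1: formula gives 0, φ = 0 ✓
  A1=1, A2=0, A3=0: formula gives 0, φ = 0 ✓
  … (the remaining 3 rows also agree.)
All 8 rows match — the expression computes φ exactly.

Yes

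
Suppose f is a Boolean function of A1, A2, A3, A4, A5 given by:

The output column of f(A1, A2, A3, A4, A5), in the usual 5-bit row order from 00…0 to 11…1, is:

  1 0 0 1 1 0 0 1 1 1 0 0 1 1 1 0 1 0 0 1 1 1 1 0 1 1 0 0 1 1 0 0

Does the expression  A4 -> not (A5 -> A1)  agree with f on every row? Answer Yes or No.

Evaluate A4 -> not (A5 -> A1) on each row and compare to f:
  A1=0, A2=0, A3=0, A4=0, A5=0: formula gives 1, f = 1 ✓
  A1=0, A2=0, A3=0, A4=0, A5=1: formula gives 1, but f = 0 ✗
A single disagreement suffices: at (0,0,0,0,1) they differ, so the formula does not compute f.

No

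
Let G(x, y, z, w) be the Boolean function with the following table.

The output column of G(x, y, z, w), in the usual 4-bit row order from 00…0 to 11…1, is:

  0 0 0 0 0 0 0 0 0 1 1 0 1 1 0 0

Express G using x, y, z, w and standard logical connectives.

Collect the rows where G=1 — (1,0,0,1), (1,0,1,0), (1,1,0,0), (1,1,0,1) — and write one minterm per row: x·¬y·¬z·w, x·¬y·z·¬w, x·y·¬z·¬w, x·y·¬z·w. Their union (logical OR) reproduces the table exactly.

G(x, y, z, w) = (((((x ∧ ¬y) ∧ ¬z) ∧ w) ∨ (((x ∧ ¬y) ∧ z) ∧ ¬w)) ∨ (((x ∧ y) ∧ ¬z) ∧ ¬w)) ∨ (((x ∧ y) ∧ ¬z) ∧ w)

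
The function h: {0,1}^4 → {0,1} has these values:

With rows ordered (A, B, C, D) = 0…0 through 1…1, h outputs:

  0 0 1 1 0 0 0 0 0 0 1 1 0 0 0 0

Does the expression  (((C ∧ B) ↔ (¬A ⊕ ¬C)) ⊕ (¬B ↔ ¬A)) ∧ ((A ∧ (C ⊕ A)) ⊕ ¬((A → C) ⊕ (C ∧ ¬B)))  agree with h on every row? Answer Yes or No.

Yes

Check the formula against h row by row:
  A=0, B=0, C=0, D=0: formula gives 0, h = 0 ✓
  A=0, B=0, C=0, D=1: formula gives 0, h = 0 ✓
  A=0, B=0, C=1, D=0: formula gives 1, h = 1 ✓
  A=0, B=0, C=1, D=1: formula gives 1, h = 1 ✓
  … (the remaining 12 rows also agree.)
No disagreement on any input; they are logically equivalent.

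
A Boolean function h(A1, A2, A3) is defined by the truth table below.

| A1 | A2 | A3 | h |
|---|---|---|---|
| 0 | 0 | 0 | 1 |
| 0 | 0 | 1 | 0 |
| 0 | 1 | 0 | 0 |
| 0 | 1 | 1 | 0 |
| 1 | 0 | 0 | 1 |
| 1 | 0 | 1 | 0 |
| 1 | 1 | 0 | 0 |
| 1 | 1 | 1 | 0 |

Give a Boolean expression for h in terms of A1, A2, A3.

h(A1, A2, A3) = ((~A1 & ~A2) & ~A3) | ((A1 & ~A2) & ~A3)

h=1 on 2 inputs: (0,0,0), (1,0,0). Reading each as a conjunction of literals (¬A1·¬A2·¬A3, A1·¬A2·¬A3) and taking the OR gives the canonical DNF.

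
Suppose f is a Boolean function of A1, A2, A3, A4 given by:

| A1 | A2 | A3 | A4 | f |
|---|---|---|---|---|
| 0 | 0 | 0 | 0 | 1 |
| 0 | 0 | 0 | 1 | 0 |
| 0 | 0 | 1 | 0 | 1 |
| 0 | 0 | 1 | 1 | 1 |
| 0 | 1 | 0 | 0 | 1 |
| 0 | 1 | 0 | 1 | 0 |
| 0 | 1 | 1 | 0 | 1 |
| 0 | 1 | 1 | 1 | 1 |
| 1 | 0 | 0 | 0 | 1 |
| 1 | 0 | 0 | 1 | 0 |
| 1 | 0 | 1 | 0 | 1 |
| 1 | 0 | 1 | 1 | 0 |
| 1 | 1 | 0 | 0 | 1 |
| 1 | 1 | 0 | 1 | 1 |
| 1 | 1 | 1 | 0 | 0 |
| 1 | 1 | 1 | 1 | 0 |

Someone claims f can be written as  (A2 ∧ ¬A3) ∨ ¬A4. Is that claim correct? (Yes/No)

No

Evaluate (A2 ∧ ¬A3) ∨ ¬A4 on each row and compare to f:
  A1=0, A2=0, A3=0, A4=0: formula gives 1, f = 1 ✓
  A1=0, A2=0, A3=0, A4=1: formula gives 0, f = 0 ✓
  A1=0, A2=0, A3=1, A4=0: formula gives 1, f = 1 ✓
  A1=0, A2=0, A3=1, A4=1: formula gives 0, but f = 1 ✗
Since they disagree at (0,0,1,1), the expression is not a correct formula for f.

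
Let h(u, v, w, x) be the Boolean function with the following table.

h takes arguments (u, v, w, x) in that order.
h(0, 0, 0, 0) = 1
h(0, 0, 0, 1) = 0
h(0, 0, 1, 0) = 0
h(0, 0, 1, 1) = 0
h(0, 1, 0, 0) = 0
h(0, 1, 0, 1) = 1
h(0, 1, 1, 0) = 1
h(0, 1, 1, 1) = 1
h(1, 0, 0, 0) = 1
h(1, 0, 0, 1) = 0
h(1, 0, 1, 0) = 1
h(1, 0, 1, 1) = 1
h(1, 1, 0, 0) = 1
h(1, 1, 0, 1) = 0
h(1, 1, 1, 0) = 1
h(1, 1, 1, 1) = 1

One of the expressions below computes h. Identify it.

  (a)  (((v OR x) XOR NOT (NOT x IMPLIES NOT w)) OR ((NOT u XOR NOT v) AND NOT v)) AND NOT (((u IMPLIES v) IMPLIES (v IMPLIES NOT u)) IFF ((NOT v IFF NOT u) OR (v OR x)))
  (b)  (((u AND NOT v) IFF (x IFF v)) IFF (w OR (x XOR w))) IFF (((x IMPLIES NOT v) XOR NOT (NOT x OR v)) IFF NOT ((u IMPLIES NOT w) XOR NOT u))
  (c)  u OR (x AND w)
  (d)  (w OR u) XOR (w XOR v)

b

(a) fails at (0,0,0,0): the formula yields 0, h is 1.
(c) fails at (0,0,0,0): the formula yields 0, h is 1.
(d) fails at (0,0,0,0): the formula yields 0, h is 1.
(b) is the remaining candidate, and it agrees with h on all 16 inputs.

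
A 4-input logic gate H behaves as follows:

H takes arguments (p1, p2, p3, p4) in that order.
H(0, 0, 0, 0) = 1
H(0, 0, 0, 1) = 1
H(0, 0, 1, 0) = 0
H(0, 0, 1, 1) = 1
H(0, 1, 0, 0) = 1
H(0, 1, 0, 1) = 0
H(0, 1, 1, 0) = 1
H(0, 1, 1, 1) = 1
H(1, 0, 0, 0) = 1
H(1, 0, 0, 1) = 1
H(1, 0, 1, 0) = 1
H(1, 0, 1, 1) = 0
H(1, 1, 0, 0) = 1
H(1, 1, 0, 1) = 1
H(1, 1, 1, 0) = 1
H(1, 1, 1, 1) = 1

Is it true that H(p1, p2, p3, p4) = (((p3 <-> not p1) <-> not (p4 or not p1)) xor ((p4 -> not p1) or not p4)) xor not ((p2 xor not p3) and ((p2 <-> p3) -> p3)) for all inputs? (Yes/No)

No

Test each input against both H and the formula:
  p1=0, p2=0, p3=0, p4=0: formula gives 1, H = 1 ✓
  p1=0, p2=0, p3=0, p4=1: formula gives 1, H = 1 ✓
  p1=0, p2=0, p3=1, p4=0: formula gives 0, H = 0 ✓
  p1=0, p2=0, p3=1, p4=1: formula gives 0, but H = 1 ✗
A single disagreement suffices: at (0,0,1,1) they differ, so the formula does not compute H.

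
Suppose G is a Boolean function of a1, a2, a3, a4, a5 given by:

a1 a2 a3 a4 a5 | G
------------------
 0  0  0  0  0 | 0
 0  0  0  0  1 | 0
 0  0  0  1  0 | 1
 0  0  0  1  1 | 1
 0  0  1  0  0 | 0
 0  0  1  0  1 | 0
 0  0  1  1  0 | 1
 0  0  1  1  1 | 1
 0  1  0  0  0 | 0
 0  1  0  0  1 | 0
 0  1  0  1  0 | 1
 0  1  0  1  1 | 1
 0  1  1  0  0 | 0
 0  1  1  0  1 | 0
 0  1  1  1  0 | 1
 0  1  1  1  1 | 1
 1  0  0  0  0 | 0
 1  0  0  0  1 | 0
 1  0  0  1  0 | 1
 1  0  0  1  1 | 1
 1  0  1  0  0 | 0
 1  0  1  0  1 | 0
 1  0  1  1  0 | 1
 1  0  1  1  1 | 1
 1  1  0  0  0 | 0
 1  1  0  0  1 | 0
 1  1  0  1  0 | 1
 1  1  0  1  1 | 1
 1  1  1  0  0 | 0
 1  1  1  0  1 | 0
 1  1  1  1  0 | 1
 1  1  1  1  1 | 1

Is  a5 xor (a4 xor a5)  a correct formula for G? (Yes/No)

Test each input against both G and the formula:
  a1=0, a2=0, a3=0, a4=0, a5=0: formula gives 0, G = 0 ✓
  a1=0, a2=0, a3=0, a4=0, a5=1: formula gives 0, G = 0 ✓
  a1=0, a2=0, a3=0, a4=1, a5=0: formula gives 1, G = 1 ✓
  a1=0, a2=0, a3=0, a4=1, a5=1: formula gives 1, G = 1 ✓
  …and likewise for the remaining 28 rows.
No disagreement on any input; they are logically equivalent.

Yes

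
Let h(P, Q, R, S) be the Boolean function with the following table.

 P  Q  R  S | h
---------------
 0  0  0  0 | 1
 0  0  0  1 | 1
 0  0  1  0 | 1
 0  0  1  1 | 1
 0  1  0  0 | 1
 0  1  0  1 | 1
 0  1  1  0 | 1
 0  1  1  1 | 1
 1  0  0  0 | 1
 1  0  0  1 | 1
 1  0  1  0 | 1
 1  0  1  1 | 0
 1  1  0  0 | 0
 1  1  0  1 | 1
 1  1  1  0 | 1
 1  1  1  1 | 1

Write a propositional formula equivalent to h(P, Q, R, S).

The 0-rows are (1,0,1,1), (1,1,0,0). Take each as a conjunction (P·¬Q·R·S, P·Q·¬R·¬S), form their disjunction, and complement — that gives a formula that is 1 everywhere h is.

h(P, Q, R, S) = ((((P · Q') · R) · S) + (((P · Q) · R') · S'))'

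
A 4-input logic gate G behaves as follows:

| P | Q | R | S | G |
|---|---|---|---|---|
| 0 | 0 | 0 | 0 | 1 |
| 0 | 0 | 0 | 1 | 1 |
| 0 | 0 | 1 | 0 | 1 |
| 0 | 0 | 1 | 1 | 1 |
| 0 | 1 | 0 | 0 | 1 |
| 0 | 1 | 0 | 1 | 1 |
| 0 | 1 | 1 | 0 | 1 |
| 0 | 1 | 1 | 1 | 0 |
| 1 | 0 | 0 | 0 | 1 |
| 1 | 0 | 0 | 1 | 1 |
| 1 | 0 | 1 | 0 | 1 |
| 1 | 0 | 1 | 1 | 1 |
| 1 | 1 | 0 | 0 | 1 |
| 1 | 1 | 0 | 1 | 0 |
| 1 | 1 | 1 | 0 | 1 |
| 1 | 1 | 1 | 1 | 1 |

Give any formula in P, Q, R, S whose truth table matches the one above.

G(P, Q, R, S) = ((((P' · Q) · R) · S) + (((P · Q) · R') · S))'

The 0-rows are (0,1,1,1), (1,1,0,1). Take each as a conjunction (¬P·Q·R·S, P·Q·¬R·S), form their disjunction, and complement — that gives a formula that is 1 everywhere G is.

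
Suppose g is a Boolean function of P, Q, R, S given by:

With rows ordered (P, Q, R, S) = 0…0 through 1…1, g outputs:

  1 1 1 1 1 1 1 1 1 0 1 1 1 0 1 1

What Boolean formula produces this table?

There are just 2 zero rows: (1,0,0,1), (1,1,0,1). Their minterms are P·¬Q·¬R·S, P·Q·¬R·S; the OR of those covers precisely the 0-outputs, and negating it yields g.

g(P, Q, R, S) = not ((((P and not Q) and not R) and S) or (((P and Q) and not R) and S))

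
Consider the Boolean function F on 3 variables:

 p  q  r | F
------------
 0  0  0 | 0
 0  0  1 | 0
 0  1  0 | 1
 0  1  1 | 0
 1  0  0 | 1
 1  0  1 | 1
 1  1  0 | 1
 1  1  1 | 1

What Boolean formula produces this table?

F is 0 on only 3 rows — (0,0,0), (0,0,1), (0,1,1). Writing each as a minterm (¬p·¬q·¬r, ¬p·¬q·r, ¬p·q·r) and OR-ing them characterizes exactly where F=0, so F is the negation of that disjunction.

F(p, q, r) = NOT ((((NOT p AND NOT q) AND NOT r) OR ((NOT p AND NOT q) AND r)) OR ((NOT p AND q) AND r))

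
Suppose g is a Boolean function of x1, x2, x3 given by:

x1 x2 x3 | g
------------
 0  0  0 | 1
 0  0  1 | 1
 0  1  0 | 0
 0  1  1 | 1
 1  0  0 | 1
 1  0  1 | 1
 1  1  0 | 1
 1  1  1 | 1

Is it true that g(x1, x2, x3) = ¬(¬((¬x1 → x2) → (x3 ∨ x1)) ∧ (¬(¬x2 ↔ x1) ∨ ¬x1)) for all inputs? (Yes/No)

Yes

Check the formula against g row by row:
  x1=0, x2=0, x3=0: formula gives 1, g = 1 ✓
  x1=0, x2=0, x3=1: formula gives 1, g = 1 ✓
  x1=0, x2=1, x3=0: formula gives 0, g = 0 ✓
  x1=0, x2=1, x3=1: formula gives 1, g = 1 ✓
  x1=1, x2=0, x3=0: formula gives 1, g = 1 ✓
  … (the remaining 3 rows also agree.)
All 8 rows match — the expression computes g exactly.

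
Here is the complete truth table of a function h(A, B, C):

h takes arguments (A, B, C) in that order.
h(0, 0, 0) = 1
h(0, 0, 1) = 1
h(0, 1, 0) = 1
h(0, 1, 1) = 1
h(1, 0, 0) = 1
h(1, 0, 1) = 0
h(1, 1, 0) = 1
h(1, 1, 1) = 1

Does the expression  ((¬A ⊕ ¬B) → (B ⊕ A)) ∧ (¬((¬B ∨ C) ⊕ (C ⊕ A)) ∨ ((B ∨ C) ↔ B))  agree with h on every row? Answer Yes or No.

Test each input against both h and the formula:
  A=0, B=0, C=0: formula gives 1, h = 1 ✓
  A=0, B=0, C=1: formula gives 1, h = 1 ✓
  A=0, B=1, C=0: formula gives 1, h = 1 ✓
  A=0, B=1, C=1: formula gives 1, h = 1 ✓
  A=1, B=0, C=0: formula gives 1, h = 1 ✓
  …and likewise for the remaining 3 rows.
No disagreement on any input; they are logically equivalent.

Yes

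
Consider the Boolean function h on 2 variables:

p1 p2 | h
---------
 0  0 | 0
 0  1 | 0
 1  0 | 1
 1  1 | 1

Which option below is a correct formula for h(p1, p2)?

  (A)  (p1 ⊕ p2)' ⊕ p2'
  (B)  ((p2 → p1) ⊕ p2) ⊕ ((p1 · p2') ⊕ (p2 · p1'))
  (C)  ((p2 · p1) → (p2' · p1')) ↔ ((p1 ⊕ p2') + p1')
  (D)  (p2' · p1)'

A

(B): at (0,0) it gives 1, but h = 0 — eliminated.
(C): at (0,0) it gives 1, but h = 0 — eliminated.
(D): at (0,0) it gives 1, but h = 0 — eliminated.
That leaves (A). Evaluating it on every row reproduces the table of h exactly.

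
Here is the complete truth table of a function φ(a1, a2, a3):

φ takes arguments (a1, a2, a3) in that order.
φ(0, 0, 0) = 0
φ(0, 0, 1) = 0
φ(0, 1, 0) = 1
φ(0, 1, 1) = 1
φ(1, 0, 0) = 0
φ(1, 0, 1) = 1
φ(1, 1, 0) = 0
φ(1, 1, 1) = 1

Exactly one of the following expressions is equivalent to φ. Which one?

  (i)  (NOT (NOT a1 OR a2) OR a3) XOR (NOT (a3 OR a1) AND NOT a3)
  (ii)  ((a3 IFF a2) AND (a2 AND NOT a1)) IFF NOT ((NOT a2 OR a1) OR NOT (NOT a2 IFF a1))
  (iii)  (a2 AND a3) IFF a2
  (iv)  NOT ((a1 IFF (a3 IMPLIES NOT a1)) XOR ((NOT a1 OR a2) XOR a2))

(i): at (0,0,0) it gives 1, but φ = 0 — eliminated.
(ii): at (0,0,0) it gives 1, but φ = 0 — eliminated.
(iii): at (0,0,0) it gives 1, but φ = 0 — eliminated.
That leaves (iv). Evaluating it on every row reproduces the table of φ exactly.

iv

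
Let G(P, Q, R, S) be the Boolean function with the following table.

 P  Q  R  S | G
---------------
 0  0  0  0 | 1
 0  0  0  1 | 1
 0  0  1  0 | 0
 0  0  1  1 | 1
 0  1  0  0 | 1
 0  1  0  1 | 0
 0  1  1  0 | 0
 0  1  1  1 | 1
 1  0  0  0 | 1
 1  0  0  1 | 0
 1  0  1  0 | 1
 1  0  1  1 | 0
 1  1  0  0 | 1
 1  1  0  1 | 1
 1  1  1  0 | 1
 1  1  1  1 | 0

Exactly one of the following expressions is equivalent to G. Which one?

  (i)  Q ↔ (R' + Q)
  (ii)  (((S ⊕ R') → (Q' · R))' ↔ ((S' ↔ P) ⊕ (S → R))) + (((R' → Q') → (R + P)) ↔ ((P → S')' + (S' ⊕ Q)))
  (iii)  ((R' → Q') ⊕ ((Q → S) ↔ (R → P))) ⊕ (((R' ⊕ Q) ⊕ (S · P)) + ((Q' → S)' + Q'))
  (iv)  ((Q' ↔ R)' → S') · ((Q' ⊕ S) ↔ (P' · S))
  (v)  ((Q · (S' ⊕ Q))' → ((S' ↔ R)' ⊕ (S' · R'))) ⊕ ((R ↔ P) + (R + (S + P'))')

v

(i): at (0,0,0,0) it gives 0, but G = 1 — eliminated.
(ii): at (0,0,1,0) it gives 1, but G = 0 — eliminated.
(iii): at (0,0,1,1) it gives 0, but G = 1 — eliminated.
(iv): at (0,0,0,0) it gives 0, but G = 1 — eliminated.
(v) is the remaining candidate, and it agrees with G on all 16 inputs.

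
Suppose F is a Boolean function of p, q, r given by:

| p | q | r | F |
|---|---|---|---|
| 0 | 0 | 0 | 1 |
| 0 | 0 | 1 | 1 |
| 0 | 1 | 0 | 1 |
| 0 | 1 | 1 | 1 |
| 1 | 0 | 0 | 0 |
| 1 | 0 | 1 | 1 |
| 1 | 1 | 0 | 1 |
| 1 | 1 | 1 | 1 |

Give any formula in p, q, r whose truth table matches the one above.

F(p, q, r) = NOT ((p AND NOT q) AND NOT r)

F is 0 on exactly one input, (1,0,0), whose minterm is p·¬q·¬r. So F is the negation of that single conjunction.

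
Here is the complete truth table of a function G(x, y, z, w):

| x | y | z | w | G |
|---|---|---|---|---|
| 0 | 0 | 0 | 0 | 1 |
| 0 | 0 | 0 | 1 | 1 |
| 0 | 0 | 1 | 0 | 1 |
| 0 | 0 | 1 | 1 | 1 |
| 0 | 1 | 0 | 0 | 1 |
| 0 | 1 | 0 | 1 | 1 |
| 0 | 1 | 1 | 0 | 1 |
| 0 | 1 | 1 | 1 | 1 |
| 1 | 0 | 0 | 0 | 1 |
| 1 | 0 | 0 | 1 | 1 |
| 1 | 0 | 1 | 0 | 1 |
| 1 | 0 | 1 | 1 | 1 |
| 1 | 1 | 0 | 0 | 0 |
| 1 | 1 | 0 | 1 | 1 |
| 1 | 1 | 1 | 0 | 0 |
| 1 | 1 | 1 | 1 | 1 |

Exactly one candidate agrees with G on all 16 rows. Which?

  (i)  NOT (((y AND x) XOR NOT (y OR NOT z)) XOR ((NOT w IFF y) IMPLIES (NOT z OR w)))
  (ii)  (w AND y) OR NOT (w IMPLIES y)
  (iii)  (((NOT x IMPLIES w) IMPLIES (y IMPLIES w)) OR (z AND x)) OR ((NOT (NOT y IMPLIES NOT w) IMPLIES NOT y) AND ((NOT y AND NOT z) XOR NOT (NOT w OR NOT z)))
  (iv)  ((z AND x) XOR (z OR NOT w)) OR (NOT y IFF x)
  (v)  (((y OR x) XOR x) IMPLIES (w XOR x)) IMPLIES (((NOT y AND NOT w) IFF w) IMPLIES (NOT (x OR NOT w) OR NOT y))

(i) fails at (0,0,0,0): the formula yields 0, G is 1.
(ii) fails at (0,0,0,0): the formula yields 0, G is 1.
(iii) fails at (1,1,1,0): the formula yields 1, G is 0.
(iv) fails at (0,0,0,1): the formula yields 0, G is 1.
(v) is the remaining candidate, and it agrees with G on all 16 inputs.

v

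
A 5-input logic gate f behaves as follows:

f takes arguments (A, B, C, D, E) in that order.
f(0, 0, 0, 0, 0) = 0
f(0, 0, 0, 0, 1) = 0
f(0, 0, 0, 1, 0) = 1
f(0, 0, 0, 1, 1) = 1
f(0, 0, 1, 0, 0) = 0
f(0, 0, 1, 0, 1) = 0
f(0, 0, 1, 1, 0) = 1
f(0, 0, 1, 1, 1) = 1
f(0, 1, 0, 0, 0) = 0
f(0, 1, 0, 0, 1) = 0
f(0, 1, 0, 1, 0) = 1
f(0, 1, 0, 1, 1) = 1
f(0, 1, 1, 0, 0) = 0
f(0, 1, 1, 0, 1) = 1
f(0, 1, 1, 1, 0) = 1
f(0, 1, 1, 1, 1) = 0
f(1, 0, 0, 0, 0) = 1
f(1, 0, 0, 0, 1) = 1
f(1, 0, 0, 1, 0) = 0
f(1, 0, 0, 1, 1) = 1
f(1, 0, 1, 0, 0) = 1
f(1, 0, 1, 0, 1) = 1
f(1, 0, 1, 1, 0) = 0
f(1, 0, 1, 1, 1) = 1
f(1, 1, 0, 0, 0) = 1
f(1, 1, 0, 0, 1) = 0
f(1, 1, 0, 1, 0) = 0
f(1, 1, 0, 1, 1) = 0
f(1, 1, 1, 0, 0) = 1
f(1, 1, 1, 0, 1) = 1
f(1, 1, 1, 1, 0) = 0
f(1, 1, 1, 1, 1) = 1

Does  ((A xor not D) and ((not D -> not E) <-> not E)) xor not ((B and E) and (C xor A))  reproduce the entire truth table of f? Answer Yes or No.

Test each input against both f and the formula:
  A=0, B=0, C=0, D=0, E=0: formula gives 0, f = 0 ✓
  A=0, B=0, C=0, D=0, E=1: formula gives 0, f = 0 ✓
  A=0, B=0, C=0, D=1, E=0: formula gives 1, f = 1 ✓
  A=0, B=0, C=0, D=1, E=1: formula gives 1, f = 1 ✓
  … (the remaining 28 rows also agree.)
Every row agrees, so the formula is equivalent.

Yes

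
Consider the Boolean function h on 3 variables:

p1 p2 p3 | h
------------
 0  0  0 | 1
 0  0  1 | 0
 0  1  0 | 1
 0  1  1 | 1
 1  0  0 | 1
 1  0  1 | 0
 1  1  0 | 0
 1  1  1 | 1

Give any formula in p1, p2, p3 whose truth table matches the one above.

There are just 3 zero rows: (0,0,1), (1,0,1), (1,1,0). Their minterms are ¬p1·¬p2·p3, p1·¬p2·p3, p1·p2·¬p3; the OR of those covers precisely the 0-outputs, and negating it yields h.

h(p1, p2, p3) = ~((((~p1 & ~p2) & p3) | ((p1 & ~p2) & p3)) | ((p1 & p2) & ~p3))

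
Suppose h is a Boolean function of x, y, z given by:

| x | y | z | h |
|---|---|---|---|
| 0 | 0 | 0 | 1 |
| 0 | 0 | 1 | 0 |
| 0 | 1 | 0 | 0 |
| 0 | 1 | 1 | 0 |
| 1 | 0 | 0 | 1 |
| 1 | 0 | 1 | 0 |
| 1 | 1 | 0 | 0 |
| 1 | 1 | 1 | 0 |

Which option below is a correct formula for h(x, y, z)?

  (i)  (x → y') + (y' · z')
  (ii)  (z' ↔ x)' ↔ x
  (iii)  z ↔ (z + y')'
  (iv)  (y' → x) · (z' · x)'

(i) fails at (0,0,1): the formula yields 1, h is 0.
(ii) fails at (0,0,0): the formula yields 0, h is 1.
(iv) fails at (0,0,0): the formula yields 0, h is 1.
Only (iii) survives; checking it on all 8 rows confirms it matches h.

iii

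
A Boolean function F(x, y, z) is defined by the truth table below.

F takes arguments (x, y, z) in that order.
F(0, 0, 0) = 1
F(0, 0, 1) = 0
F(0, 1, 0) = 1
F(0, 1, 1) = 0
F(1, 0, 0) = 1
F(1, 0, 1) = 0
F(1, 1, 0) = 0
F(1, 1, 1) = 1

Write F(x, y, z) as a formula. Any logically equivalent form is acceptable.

The 1-rows are (0,0,0), (0,1,0), (1,0,0), (1,1,1). Each contributes one minterm — ¬x·¬y·¬z; ¬x·y·¬z; x·¬y·¬z; x·y·z — and their disjunction is a sum-of-products form of F.

F(x, y, z) = ((((not x and not y) and not z) or ((not x and y) and not z)) or ((x and not y) and not z)) or ((x and y) and z)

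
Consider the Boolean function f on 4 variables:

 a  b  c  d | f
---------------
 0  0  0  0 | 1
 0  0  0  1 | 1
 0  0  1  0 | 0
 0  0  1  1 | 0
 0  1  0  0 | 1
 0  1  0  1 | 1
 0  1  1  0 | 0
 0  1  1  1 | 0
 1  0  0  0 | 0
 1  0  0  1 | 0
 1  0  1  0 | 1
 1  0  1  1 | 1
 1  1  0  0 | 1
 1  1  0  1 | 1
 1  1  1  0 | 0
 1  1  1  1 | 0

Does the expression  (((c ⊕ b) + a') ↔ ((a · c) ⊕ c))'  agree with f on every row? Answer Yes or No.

Yes

Evaluate (((c ⊕ b) + a') ↔ ((a · c) ⊕ c))' on each row and compare to f:
  a=0, b=0, c=0, d=0: formula gives 1, f = 1 ✓
  a=0, b=0, c=0, d=1: formula gives 1, f = 1 ✓
  a=0, b=0, c=1, d=0: formula gives 0, f = 0 ✓
  a=0, b=0, c=1, d=1: formula gives 0, f = 0 ✓
  … (the remaining 12 rows also agree.)
Every row agrees, so the formula is equivalent.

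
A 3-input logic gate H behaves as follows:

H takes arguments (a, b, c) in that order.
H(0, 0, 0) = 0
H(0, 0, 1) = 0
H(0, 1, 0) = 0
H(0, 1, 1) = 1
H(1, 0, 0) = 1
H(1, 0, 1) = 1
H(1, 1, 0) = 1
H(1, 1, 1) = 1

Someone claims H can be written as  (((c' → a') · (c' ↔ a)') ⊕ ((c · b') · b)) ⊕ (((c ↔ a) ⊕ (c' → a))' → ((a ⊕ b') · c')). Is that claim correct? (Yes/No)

Check the formula against H row by row:
  a=0, b=0, c=0: formula gives 0, H = 0 ✓
  a=0, b=0, c=1: formula gives 1, but H = 0 ✗
A single disagreement suffices: at (0,0,1) they differ, so the formula does not compute H.

No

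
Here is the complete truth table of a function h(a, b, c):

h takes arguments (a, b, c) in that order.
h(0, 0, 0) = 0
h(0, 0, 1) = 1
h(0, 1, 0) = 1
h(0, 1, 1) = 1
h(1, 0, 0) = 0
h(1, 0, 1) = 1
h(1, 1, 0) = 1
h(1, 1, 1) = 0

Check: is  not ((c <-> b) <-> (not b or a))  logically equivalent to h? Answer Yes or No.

Check the formula against h row by row:
  a=0, b=0, c=0: formula gives 0, h = 0 ✓
  a=0, b=0, c=1: formula gives 1, h = 1 ✓
  a=0, b=1, c=0: formula gives 0, but h = 1 ✗
Row (0,1,0) is a counterexample, so the formula is not equivalent to h.

No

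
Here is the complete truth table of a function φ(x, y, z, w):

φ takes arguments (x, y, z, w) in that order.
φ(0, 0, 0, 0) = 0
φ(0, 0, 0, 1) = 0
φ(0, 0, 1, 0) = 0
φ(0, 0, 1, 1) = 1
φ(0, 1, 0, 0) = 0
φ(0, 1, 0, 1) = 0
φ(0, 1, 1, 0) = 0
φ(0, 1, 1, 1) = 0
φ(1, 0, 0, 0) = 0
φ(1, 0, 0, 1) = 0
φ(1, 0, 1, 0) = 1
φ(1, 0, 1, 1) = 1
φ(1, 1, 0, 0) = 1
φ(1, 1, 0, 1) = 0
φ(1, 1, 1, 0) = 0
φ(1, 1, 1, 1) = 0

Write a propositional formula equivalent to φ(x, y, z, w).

The 1-rows are (0,0,1,1), (1,0,1,0), (1,0,1,1), (1,1,0,0). Each contributes one minterm — ¬x·¬y·z·w; x·¬y·z·¬w; x·¬y·z·w; x·y·¬z·¬w — and their disjunction is a sum-of-products form of φ.

φ(x, y, z, w) = (((((NOT x AND NOT y) AND z) AND w) OR (((x AND NOT y) AND z) AND NOT w)) OR (((x AND NOT y) AND z) AND w)) OR (((x AND y) AND NOT z) AND NOT w)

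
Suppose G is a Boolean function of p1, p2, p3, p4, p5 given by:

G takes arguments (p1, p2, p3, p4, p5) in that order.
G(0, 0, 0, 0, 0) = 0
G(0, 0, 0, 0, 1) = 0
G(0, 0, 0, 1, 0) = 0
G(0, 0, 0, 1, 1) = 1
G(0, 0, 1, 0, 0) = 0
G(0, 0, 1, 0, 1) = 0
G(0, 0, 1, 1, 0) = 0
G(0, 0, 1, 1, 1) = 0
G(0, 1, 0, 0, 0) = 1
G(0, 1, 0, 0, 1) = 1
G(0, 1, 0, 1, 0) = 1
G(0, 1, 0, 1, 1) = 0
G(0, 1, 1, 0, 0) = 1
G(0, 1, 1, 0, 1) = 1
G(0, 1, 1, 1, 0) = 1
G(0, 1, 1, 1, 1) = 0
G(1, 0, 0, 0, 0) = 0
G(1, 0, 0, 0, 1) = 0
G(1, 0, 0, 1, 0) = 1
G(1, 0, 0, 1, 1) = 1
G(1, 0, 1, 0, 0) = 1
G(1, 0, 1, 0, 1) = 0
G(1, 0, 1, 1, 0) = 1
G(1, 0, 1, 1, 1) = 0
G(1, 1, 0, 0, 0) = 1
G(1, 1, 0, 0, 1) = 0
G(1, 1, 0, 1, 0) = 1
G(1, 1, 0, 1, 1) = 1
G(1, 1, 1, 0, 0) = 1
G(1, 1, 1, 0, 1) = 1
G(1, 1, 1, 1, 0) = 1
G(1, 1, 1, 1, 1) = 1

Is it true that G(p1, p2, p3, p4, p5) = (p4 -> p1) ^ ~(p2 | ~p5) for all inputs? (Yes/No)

Check the formula against G row by row:
  p1=0, p2=0, p3=0, p4=0, p5=0: formula gives 1, but G = 0 ✗
Row (0,0,0,0,0) is a counterexample, so the formula is not equivalent to G.

No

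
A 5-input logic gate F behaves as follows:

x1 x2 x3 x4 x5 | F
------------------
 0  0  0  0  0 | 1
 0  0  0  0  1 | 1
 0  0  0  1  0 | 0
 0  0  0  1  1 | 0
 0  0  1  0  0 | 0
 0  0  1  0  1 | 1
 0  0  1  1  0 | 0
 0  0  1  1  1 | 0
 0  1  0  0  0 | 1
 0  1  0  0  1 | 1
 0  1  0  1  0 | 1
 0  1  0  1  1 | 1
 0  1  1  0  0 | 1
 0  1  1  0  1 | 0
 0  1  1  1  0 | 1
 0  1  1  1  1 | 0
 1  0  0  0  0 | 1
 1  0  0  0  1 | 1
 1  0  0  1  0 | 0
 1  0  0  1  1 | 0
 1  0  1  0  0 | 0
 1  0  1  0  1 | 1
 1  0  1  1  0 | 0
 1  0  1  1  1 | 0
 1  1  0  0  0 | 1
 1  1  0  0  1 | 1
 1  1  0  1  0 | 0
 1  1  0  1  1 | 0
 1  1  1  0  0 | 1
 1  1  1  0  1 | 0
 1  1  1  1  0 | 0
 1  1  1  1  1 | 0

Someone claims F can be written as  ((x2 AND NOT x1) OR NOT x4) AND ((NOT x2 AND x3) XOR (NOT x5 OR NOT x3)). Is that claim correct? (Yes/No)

Evaluate ((x2 AND NOT x1) OR NOT x4) AND ((NOT x2 AND x3) XOR (NOT x5 OR NOT x3)) on each row and compare to F:
  x1=0, x2=0, x3=0, x4=0, x5=0: formula gives 1, F = 1 ✓
  x1=0, x2=0, x3=0, x4=0, x5=1: formula gives 1, F = 1 ✓
  x1=0, x2=0, x3=0, x4=1, x5=0: formula gives 0, F = 0 ✓
  x1=0, x2=0, x3=0, x4=1, x5=1: formula gives 0, F = 0 ✓
  …and likewise for the remaining 28 rows.
Every row agrees, so the formula is equivalent.

Yes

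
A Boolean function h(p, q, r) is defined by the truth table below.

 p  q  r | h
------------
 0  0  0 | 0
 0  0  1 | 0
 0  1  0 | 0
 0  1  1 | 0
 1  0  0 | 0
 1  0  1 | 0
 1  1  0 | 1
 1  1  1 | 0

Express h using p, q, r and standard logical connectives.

h is 1 on exactly one input, (1,1,0), whose minterm is p·q·¬r. So h is just that conjunction.

h(p, q, r) = (p & q) & ~r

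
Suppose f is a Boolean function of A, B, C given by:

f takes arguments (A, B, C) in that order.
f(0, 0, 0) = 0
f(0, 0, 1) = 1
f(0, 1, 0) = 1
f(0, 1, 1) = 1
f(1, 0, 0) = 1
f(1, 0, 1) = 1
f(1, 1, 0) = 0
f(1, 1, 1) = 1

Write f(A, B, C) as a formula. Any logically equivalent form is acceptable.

f(A, B, C) = ¬(((¬A ∧ ¬B) ∧ ¬C) ∨ ((A ∧ B) ∧ ¬C))

f is 0 on only 2 rows — (0,0,0), (1,1,0). Writing each as a minterm (¬A·¬B·¬C, A·B·¬C) and OR-ing them characterizes exactly where f=0, so f is the negation of that disjunction.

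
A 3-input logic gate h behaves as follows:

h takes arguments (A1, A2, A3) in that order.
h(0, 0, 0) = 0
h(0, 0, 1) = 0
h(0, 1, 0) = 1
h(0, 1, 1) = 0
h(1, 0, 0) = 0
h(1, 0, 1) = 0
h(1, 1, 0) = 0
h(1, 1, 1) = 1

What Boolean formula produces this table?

h(A1, A2, A3) = ((¬A1 ∧ A2) ∧ ¬A3) ∨ ((A1 ∧ A2) ∧ A3)

Collect the rows where h=1 — (0,1,0), (1,1,1) — and write one minterm per row: ¬A1·A2·¬A3, A1·A2·A3. Their union (logical OR) reproduces the table exactly.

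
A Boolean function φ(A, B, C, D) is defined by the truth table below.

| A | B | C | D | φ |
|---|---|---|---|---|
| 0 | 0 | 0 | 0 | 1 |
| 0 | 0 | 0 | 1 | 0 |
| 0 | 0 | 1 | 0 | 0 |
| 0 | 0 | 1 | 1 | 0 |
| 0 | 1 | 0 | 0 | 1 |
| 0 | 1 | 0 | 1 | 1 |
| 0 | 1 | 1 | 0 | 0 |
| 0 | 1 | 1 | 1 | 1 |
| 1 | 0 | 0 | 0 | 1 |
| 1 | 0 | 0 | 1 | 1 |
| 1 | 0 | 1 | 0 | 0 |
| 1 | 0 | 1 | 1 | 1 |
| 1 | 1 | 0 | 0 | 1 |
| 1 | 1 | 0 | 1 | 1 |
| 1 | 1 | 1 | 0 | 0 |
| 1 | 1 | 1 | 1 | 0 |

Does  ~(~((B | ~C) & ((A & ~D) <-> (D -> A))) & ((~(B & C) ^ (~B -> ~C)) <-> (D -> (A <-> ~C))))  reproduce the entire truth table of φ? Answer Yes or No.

Check the formula against φ row by row:
  A=0, B=0, C=0, D=0: formula gives 1, φ = 1 ✓
  A=0, B=0, C=0, D=1: formula gives 1, but φ = 0 ✗
Row (0,0,0,1) is a counterexample, so the formula is not equivalent to φ.

No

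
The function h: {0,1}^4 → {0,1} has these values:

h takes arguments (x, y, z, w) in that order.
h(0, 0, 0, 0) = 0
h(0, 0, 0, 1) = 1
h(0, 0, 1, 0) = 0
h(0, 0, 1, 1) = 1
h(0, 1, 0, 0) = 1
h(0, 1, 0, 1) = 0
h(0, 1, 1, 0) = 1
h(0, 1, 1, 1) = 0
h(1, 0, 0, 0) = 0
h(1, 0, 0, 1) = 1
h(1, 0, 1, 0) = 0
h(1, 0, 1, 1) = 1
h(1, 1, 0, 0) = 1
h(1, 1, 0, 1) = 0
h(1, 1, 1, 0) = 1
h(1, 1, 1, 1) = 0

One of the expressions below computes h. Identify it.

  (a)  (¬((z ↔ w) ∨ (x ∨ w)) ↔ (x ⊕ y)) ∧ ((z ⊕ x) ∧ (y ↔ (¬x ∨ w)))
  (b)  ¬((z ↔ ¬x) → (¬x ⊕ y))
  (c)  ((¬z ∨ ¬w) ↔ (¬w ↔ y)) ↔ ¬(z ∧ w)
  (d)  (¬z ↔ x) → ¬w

(a) disagrees with h on (0,0,0,1) (formula → 0, table → 1); rule it out.
(b) disagrees with h on (0,0,0,1) (formula → 0, table → 1); rule it out.
(d) disagrees with h on (0,0,0,0) (formula → 1, table → 0); rule it out.
That leaves (c). Evaluating it on every row reproduces the table of h exactly.

c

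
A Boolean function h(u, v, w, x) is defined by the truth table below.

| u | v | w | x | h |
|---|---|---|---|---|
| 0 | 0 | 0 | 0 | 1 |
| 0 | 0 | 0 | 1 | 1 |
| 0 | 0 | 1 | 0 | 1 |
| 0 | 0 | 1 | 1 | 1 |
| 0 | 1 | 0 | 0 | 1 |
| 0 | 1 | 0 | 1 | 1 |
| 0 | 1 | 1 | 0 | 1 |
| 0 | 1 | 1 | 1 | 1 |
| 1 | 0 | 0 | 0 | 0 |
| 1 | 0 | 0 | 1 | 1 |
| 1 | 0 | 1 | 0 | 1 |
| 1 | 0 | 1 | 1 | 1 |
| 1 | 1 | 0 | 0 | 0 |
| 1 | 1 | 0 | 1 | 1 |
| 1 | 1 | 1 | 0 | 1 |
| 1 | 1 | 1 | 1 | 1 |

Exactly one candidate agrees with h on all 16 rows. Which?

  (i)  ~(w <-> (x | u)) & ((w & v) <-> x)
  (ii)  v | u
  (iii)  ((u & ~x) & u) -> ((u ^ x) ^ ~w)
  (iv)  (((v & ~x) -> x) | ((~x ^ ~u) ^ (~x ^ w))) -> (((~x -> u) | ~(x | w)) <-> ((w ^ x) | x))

iii

(i): at (0,0,0,0) it gives 0, but h = 1 — eliminated.
(ii): at (0,0,0,0) it gives 0, but h = 1 — eliminated.
(iv): at (0,0,0,0) it gives 0, but h = 1 — eliminated.
That leaves (iii). Evaluating it on every row reproduces the table of h exactly.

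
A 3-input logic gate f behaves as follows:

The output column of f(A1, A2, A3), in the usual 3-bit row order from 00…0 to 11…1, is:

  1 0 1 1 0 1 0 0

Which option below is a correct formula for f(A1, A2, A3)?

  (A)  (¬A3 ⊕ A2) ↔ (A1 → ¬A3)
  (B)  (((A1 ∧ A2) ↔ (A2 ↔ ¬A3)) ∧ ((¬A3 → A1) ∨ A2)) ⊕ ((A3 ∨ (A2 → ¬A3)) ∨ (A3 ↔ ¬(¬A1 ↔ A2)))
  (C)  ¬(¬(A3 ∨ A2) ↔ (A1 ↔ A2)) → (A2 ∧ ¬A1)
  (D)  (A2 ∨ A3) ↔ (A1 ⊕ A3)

C

(A) disagrees with f on (0,1,0) (formula → 0, table → 1); rule it out.
(B) disagrees with f on (0,0,1) (formula → 1, table → 0); rule it out.
(D) disagrees with f on (0,0,1) (formula → 1, table → 0); rule it out.
That leaves (C). Evaluating it on every row reproduces the table of f exactly.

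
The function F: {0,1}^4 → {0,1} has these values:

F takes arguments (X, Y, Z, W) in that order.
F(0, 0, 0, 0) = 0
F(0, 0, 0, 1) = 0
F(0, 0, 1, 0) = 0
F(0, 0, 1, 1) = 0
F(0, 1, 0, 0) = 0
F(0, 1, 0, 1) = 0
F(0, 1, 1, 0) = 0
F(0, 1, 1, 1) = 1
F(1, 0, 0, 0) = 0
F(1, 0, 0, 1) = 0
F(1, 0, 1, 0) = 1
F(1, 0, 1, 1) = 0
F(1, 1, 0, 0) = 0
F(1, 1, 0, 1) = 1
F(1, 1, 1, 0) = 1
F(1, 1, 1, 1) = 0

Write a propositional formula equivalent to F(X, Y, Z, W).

F(X, Y, Z, W) = (((((NOT X AND Y) AND Z) AND W) OR (((X AND NOT Y) AND Z) AND NOT W)) OR (((X AND Y) AND NOT Z) AND W)) OR (((X AND Y) AND Z) AND NOT W)

Collect the rows where F=1 — (0,1,1,1), (1,0,1,0), (1,1,0,1), (1,1,1,0) — and write one minterm per row: ¬X·Y·Z·W, X·¬Y·Z·¬W, X·Y·¬Z·W, X·Y·Z·¬W. Their union (logical OR) reproduces the table exactly.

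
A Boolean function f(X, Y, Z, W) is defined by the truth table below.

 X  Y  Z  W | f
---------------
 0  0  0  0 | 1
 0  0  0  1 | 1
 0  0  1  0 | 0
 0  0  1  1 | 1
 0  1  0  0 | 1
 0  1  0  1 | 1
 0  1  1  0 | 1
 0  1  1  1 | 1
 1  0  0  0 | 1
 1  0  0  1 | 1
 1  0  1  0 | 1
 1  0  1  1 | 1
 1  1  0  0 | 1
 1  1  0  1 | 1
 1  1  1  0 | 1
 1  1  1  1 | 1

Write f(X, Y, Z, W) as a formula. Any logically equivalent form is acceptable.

f(X, Y, Z, W) = ~(((~X & ~Y) & Z) & ~W)

f is 0 on exactly one input, (0,0,1,0), whose minterm is ¬X·¬Y·Z·¬W. So f is the negation of that single conjunction.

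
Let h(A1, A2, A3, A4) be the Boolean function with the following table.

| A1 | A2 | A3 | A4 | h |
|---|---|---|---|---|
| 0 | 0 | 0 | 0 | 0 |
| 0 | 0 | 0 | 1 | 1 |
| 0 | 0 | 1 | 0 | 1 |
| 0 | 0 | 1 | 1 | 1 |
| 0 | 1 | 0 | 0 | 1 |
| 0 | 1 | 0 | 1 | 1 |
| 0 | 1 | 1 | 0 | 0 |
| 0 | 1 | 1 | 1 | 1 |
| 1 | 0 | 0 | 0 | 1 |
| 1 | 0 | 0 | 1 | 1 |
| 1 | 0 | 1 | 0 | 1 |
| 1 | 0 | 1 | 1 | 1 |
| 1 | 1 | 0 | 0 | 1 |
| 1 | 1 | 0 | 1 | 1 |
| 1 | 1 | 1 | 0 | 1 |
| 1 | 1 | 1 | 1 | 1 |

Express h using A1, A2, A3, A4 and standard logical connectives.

There are just 2 zero rows: (0,0,0,0), (0,1,1,0). Their minterms are ¬A1·¬A2·¬A3·¬A4, ¬A1·A2·A3·¬A4; the OR of those covers precisely the 0-outputs, and negating it yields h.

h(A1, A2, A3, A4) = NOT ((((NOT A1 AND NOT A2) AND NOT A3) AND NOT A4) OR (((NOT A1 AND A2) AND A3) AND NOT A4))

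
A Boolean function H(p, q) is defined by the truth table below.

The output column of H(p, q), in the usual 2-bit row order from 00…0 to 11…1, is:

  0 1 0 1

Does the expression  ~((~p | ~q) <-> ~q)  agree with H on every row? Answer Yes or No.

Evaluate ~((~p | ~q) <-> ~q) on each row and compare to H:
  p=0, q=0: formula gives 0, H = 0 ✓
  p=0, q=1: formula gives 1, H = 1 ✓
  p=1, q=0: formula gives 0, H = 0 ✓
  p=1, q=1: formula gives 0, but H = 1 ✗
A single disagreement suffices: at (1,1) they differ, so the formula does not compute H.

No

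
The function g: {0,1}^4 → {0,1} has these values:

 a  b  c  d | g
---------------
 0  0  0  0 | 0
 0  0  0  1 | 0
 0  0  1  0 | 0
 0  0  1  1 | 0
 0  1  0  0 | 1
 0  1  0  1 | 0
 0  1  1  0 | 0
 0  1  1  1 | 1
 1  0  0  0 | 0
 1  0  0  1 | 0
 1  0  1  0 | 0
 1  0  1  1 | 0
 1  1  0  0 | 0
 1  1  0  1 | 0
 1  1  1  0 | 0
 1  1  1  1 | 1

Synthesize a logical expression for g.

The 1-rows are (0,1,0,0), (0,1,1,1), (1,1,1,1). Each contributes one minterm — ¬a·b·¬c·¬d; ¬a·b·c·d; a·b·c·d — and their disjunction is a sum-of-products form of g.

g(a, b, c, d) = ((((~a & b) & ~c) & ~d) | (((~a & b) & c) & d)) | (((a & b) & c) & d)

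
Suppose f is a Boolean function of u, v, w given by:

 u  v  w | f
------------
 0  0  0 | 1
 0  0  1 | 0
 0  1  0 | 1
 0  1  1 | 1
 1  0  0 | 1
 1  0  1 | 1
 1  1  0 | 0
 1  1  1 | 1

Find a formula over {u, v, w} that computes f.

f(u, v, w) = ~(((~u & ~v) & w) | ((u & v) & ~w))

There are just 2 zero rows: (0,0,1), (1,1,0). Their minterms are ¬u·¬v·w, u·v·¬w; the OR of those covers precisely the 0-outputs, and negating it yields f.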